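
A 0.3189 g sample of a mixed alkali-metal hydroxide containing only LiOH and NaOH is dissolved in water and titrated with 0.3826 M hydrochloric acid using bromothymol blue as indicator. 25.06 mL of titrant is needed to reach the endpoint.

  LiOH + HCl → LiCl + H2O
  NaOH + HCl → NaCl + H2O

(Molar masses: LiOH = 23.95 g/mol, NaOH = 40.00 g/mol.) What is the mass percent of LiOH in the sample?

30.24 %

n(HCl) = 0.02506 × 0.3826 = 9.588 × 10^-3 mol
Let x = n(LiOH), y = n(NaOH).
Titrant: 1x + 1y = 9.588 × 10^-3;  mass: 23.95x + 40.00y = 0.3189
Solving, x = 4.026 × 10^-3 mol, y = 5.562 × 10^-3 mol
mass of LiOH = 4.026 × 10^-3 × 23.95 = 0.09642 g
% LiOH = 0.09642 / 0.3189 × 100 = 30.24 %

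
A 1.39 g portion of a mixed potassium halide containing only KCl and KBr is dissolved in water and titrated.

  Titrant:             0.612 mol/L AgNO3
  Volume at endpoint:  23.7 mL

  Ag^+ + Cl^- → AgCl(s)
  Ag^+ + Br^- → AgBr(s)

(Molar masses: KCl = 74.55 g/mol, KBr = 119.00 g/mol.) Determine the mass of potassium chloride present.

0.564 g

n(AgNO3) = 0.0237 × 0.612 = 0.0145 mol
Let x = n(KCl), y = n(KBr).
Titrant: 1x + 1y = 0.0145;  mass: 74.55x + 119.00y = 1.39
Solving, x = 7.56 × 10^-3 mol, y = 6.94 × 10^-3 mol
mass of KCl = 7.56 × 10^-3 × 74.55 = 0.564 g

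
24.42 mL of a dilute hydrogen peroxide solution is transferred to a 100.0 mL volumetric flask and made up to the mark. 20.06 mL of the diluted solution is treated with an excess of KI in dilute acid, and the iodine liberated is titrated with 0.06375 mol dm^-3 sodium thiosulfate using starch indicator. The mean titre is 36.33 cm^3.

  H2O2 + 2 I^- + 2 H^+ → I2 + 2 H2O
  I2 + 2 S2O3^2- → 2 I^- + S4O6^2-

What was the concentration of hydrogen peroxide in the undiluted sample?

0.2364 mol/L

n(S2O3^2-) = 0.03633 × 0.06375 = 2.316 × 10^-3 mol
n(I2) = n(S2O3^2-)/2 = 1.158 × 10^-3 mol
n(H2O2) in the aliquot = 1.158 × 10^-3 mol (1:1 ratio)
[H2O2]_dilute = 1.158 × 10^-3 / 0.02006 = 0.05773 mol/L
[H2O2]_original = 0.05773 × 100.0/24.42 = 0.2364 mol/L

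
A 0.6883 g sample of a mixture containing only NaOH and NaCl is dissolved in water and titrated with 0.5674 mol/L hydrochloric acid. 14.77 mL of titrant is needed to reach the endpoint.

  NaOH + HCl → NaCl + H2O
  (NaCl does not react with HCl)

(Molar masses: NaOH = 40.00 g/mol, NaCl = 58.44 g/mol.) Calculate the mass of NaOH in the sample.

n(HCl) = 0.01477 × 0.5674 = 8.380 × 10^-3 mol
Let x = n(NaOH), y = n(NaCl).
Titrant: 1x = 8.380 × 10^-3;  mass: 40.00x + 58.44y = 0.6883
Solving, x = 8.380 × 10^-3 mol, y = 6.042 × 10^-3 mol
mass of NaOH = 8.380 × 10^-3 × 40.00 = 0.3352 g

0.3352 g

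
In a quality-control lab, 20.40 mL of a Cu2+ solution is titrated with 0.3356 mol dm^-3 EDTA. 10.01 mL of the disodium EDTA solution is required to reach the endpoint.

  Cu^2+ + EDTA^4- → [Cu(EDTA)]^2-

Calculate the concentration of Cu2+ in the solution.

n(EDTA) = 0.01001 L × 0.3356 mol/L = 3.359 × 10^-3 mol
n(Cu2+) = 3.359 × 10^-3 mol (1:1 mole ratio)
[Cu2+] = 3.359 × 10^-3 mol / 0.02040 L = 0.1647 mol/L

0.1647 mol/L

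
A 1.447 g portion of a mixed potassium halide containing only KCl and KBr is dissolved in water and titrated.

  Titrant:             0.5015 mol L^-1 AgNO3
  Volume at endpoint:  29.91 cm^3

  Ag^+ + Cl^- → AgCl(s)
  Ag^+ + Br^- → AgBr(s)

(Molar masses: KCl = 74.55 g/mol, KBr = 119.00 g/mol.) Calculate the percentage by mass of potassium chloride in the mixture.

39.17 %

n(AgNO3) = 0.02991 × 0.5015 = 0.01500 mol
Let x = n(KCl), y = n(KBr).
Titrant: 1x + 1y = 0.01500;  mass: 74.55x + 119.00y = 1.447
Solving, x = 7.604 × 10^-3 mol, y = 7.396 × 10^-3 mol
mass of KCl = 7.604 × 10^-3 × 74.55 = 0.5669 g
% KCl = 0.5669 / 1.447 × 100 = 39.17 %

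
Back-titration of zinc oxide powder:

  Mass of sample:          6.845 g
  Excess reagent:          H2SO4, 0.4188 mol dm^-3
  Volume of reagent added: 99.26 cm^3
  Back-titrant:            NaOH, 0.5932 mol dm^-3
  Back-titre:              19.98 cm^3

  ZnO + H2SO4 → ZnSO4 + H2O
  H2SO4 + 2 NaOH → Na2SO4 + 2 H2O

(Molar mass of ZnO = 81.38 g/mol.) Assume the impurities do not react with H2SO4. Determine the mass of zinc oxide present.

2.901 g

n(H2SO4) added = 0.09926 × 0.4188 = 0.04157 mol
n(NaOH) used in back-titration = 0.01998 × 0.5932 = 0.01185 mol
From the 1:2 ratio, n(H2SO4) left over = 1/2 × 0.01185 = 5.926 × 10^-3 mol
n(H2SO4) consumed by analyte = 0.04157 − 5.926 × 10^-3 = 0.03564 mol
n(ZnO) = 0.03564 mol (1:1 ratio)
mass of ZnO = 0.03564 × 81.38 = 2.901 g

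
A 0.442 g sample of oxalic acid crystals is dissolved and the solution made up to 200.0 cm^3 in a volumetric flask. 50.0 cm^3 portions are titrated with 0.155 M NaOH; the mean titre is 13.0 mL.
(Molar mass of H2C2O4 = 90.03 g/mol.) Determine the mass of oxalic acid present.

0.363 g

H2C2O4 + 2 NaOH → Na2C2O4 + 2 H2O
n(NaOH) per titration = 0.0130 × 0.155 = 2.02 × 10^-3 mol
From the 1:2 ratio, n(H2C2O4) in each aliquot = 1/2 × 2.02 × 10^-3 = 1.01 × 10^-3 mol
n(H2C2O4) in the whole flask = 1.01 × 10^-3 × 200.0/50.0 = 4.03 × 10^-3 mol
mass of H2C2O4 = 4.03 × 10^-3 × 90.03 = 0.363 g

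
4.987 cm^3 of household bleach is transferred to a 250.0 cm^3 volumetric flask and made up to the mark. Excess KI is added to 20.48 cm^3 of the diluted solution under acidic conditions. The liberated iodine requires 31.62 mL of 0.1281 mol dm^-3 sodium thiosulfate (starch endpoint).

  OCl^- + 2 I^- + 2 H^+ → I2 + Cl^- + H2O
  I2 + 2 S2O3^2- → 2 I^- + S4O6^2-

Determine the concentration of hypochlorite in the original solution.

4.957 mol/L

n(S2O3^2-) = 0.03162 × 0.1281 = 4.051 × 10^-3 mol
n(I2) = n(S2O3^2-)/2 = 2.025 × 10^-3 mol
n(OCl^-) in the aliquot = 2.025 × 10^-3 mol (1:1 ratio)
[OCl^-]_dilute = 2.025 × 10^-3 / 0.02048 = 0.09889 mol/L
[OCl^-]_original = 0.09889 × 250.0/4.987 = 4.957 mol/L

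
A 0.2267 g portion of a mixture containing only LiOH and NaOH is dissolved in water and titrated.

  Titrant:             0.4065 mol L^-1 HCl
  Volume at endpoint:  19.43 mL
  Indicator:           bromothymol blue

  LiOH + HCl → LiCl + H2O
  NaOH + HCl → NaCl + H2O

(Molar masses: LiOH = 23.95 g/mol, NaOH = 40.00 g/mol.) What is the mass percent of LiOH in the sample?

58.74 %

n(HCl) = 0.01943 × 0.4065 = 7.898 × 10^-3 mol
Let x = n(LiOH), y = n(NaOH).
Titrant: 1x + 1y = 7.898 × 10^-3;  mass: 23.95x + 40.00y = 0.2267
Solving, x = 5.560 × 10^-3 mol, y = 2.339 × 10^-3 mol
mass of LiOH = 5.560 × 10^-3 × 23.95 = 0.1332 g
% LiOH = 0.1332 / 0.2267 × 100 = 58.74 %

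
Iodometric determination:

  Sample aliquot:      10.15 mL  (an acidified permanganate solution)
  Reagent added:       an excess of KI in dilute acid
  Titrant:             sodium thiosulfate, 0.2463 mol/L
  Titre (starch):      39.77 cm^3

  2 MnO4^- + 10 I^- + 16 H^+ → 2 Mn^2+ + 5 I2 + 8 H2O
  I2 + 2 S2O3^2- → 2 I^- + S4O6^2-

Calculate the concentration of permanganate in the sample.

0.1930 mol/L

n(S2O3^2-) = 0.03977 × 0.2463 = 9.795 × 10^-3 mol
n(I2) = n(S2O3^2-)/2 = 4.898 × 10^-3 mol
From the 2:5 ratio, n(MnO4^-) in the aliquot = 2/5 × 4.898 × 10^-3 = 1.959 × 10^-3 mol
[MnO4^-] = 1.959 × 10^-3 / 0.01015 = 0.1930 mol/L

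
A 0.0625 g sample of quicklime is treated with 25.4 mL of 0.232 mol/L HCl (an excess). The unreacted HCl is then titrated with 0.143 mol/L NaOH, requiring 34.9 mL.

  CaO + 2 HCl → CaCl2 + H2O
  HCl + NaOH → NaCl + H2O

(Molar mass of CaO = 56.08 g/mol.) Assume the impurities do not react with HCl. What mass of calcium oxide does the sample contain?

0.0253 g

n(HCl) added = 0.0254 × 0.232 = 5.89 × 10^-3 mol
n(NaOH) used in back-titration = 0.0349 × 0.143 = 4.99 × 10^-3 mol
n(HCl) left over = 4.99 × 10^-3 mol (1:1 ratio)
n(HCl) consumed by analyte = 5.89 × 10^-3 − 4.99 × 10^-3 = 9.02 × 10^-4 mol
From the 1:2 ratio, n(CaO) = 1/2 × 9.02 × 10^-4 = 4.51 × 10^-4 mol
mass of CaO = 4.51 × 10^-4 × 56.08 = 0.0253 g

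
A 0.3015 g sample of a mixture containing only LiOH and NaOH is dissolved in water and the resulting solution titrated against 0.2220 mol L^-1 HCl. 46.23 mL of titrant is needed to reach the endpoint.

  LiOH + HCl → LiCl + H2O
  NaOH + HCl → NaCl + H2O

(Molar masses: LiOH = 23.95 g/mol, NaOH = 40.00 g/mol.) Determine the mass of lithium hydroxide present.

0.1627 g

n(HCl) = 0.04623 × 0.2220 = 0.01026 mol
Let x = n(LiOH), y = n(NaOH).
Titrant: 1x + 1y = 0.01026;  mass: 23.95x + 40.00y = 0.3015
Solving, x = 6.793 × 10^-3 mol, y = 3.470 × 10^-3 mol
mass of LiOH = 6.793 × 10^-3 × 23.95 = 0.1627 g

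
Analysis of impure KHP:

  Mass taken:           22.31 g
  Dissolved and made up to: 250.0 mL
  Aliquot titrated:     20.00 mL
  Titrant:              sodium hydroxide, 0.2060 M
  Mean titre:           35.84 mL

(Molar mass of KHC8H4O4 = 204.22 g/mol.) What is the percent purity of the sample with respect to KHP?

KHC8H4O4 + NaOH → KNaC8H4O4 + H2O
n(NaOH) per titration = 0.03584 × 0.2060 = 7.383 × 10^-3 mol
n(KHC8H4O4) in each aliquot = 7.383 × 10^-3 mol (1:1 ratio)
n(KHC8H4O4) in the whole flask = 7.383 × 10^-3 × 250.0/20.00 = 0.09229 mol
mass of KHC8H4O4 = 0.09229 × 204.22 = 18.85 g
% KHC8H4O4 = 18.85 / 22.31 × 100 = 84.48 %

84.48 %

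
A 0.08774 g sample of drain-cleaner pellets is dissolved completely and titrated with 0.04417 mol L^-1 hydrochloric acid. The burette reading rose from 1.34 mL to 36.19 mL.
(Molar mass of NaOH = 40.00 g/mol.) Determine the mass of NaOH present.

0.06157 g

NaOH + HCl → NaCl + H2O
n(HCl) = 0.03485 L × 0.04417 mol/L = 1.539 × 10^-3 mol
n(NaOH) = 1.539 × 10^-3 mol (1:1 ratio)
mass of NaOH = 1.539 × 10^-3 × 40.00 g/mol = 0.06157 g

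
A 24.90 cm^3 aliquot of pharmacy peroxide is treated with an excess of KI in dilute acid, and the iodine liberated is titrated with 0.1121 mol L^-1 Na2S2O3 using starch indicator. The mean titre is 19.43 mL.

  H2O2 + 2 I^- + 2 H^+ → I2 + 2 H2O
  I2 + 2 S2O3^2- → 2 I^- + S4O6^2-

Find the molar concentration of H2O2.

n(S2O3^2-) = 0.01943 × 0.1121 = 2.178 × 10^-3 mol
n(I2) = n(S2O3^2-)/2 = 1.089 × 10^-3 mol
n(H2O2) in the aliquot = 1.089 × 10^-3 mol (1:1 ratio)
[H2O2] = 1.089 × 10^-3 / 0.02490 = 0.04374 mol/L

0.04374 mol/L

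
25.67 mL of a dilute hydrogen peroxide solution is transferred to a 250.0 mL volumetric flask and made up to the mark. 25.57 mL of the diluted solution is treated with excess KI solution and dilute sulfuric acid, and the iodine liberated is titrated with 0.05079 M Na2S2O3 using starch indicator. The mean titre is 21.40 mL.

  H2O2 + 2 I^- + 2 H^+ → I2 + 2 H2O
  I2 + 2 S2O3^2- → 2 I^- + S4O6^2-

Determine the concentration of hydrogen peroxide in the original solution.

0.2070 M

n(S2O3^2-) = 0.02140 × 0.05079 = 1.087 × 10^-3 mol
n(I2) = n(S2O3^2-)/2 = 5.435 × 10^-4 mol
n(H2O2) in the aliquot = 5.435 × 10^-4 mol (1:1 ratio)
[H2O2]_dilute = 5.435 × 10^-4 / 0.02557 = 0.02125 mol/L
[H2O2]_original = 0.02125 × 250.0/25.67 = 0.2070 mol/L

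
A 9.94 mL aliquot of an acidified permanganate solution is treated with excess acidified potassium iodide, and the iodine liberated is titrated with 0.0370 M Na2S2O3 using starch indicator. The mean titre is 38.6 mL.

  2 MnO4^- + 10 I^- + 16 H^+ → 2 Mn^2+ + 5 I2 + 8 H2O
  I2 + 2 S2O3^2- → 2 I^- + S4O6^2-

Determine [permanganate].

n(S2O3^2-) = 0.0386 × 0.0370 = 1.43 × 10^-3 mol
n(I2) = n(S2O3^2-)/2 = 7.14 × 10^-4 mol
From the 2:5 ratio, n(MnO4^-) in the aliquot = 2/5 × 7.14 × 10^-4 = 2.86 × 10^-4 mol
[MnO4^-] = 2.86 × 10^-4 / 0.00994 = 0.0287 mol/L

0.0287 M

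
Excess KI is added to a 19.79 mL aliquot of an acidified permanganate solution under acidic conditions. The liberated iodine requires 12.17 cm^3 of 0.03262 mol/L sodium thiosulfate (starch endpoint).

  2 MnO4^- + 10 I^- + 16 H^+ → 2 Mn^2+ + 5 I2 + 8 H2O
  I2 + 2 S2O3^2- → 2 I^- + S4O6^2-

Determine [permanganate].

n(S2O3^2-) = 0.01217 × 0.03262 = 3.970 × 10^-4 mol
n(I2) = n(S2O3^2-)/2 = 1.985 × 10^-4 mol
From the 2:5 ratio, n(MnO4^-) in the aliquot = 2/5 × 1.985 × 10^-4 = 7.940 × 10^-5 mol
[MnO4^-] = 7.940 × 10^-5 / 0.01979 = 0.004012 mol/L

0.004012 mol/L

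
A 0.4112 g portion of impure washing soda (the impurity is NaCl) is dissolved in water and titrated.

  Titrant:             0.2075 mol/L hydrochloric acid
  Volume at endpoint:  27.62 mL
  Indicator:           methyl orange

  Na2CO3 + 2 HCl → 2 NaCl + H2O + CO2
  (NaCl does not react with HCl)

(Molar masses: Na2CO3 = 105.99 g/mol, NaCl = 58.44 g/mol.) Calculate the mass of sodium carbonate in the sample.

0.3037 g

n(HCl) = 0.02762 × 0.2075 = 5.731 × 10^-3 mol
Let x = n(Na2CO3), y = n(NaCl).
Titrant: 2x = 5.731 × 10^-3;  mass: 105.99x + 58.44y = 0.4112
Solving, x = 2.866 × 10^-3 mol, y = 1.839 × 10^-3 mol
mass of Na2CO3 = 2.866 × 10^-3 × 105.99 = 0.3037 g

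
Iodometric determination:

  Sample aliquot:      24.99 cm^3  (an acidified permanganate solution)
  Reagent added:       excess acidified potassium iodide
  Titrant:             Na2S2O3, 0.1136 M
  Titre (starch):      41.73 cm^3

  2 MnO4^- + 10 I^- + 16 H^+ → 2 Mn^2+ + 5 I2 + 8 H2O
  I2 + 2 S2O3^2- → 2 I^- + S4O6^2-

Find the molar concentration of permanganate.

0.03794 M

n(S2O3^2-) = 0.04173 × 0.1136 = 4.741 × 10^-3 mol
n(I2) = n(S2O3^2-)/2 = 2.370 × 10^-3 mol
From the 2:5 ratio, n(MnO4^-) in the aliquot = 2/5 × 2.370 × 10^-3 = 9.481 × 10^-4 mol
[MnO4^-] = 9.481 × 10^-4 / 0.02499 = 0.03794 mol/L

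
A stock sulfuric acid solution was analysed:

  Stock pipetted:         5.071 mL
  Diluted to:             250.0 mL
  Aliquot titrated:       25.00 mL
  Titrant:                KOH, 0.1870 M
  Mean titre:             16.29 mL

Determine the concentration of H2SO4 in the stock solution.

H2SO4 + 2 KOH → K2SO4 + 2 H2O
n(KOH) = 0.01629 × 0.1870 = 3.046 × 10^-3 mol
From the 1:2 ratio, n(H2SO4) in the aliquot = 1/2 × 3.046 × 10^-3 = 1.523 × 10^-3 mol
[H2SO4]_dilute = 1.523 × 10^-3 / 0.02500 = 0.06092 mol/L
Dilution factor = 250.0 / 5.071 = 49.30
[H2SO4]_stock = 0.06092 × 49.30 = 3.004 mol/L

3.004 M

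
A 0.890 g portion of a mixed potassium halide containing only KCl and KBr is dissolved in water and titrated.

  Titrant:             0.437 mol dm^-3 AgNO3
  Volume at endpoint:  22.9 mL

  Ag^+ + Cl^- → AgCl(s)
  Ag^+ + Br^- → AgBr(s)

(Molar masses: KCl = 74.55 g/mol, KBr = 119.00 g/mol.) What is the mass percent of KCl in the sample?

n(AgNO3) = 0.0229 × 0.437 = 0.0100 mol
Let x = n(KCl), y = n(KBr).
Titrant: 1x + 1y = 0.0100;  mass: 74.55x + 119.00y = 0.890
Solving, x = 6.77 × 10^-3 mol, y = 3.24 × 10^-3 mol
mass of KCl = 6.77 × 10^-3 × 74.55 = 0.505 g
% KCl = 0.505 / 0.890 × 100 = 56.7 %

56.7 %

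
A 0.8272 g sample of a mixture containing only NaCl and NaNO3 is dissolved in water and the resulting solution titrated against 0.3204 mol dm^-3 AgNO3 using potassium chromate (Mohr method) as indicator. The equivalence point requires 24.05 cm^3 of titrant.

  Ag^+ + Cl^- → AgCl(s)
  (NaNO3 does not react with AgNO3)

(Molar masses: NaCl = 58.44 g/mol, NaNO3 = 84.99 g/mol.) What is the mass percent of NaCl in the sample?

54.44 %

n(AgNO3) = 0.02405 × 0.3204 = 7.706 × 10^-3 mol
Let x = n(NaCl), y = n(NaNO3).
Titrant: 1x = 7.706 × 10^-3;  mass: 58.44x + 84.99y = 0.8272
Solving, x = 7.706 × 10^-3 mol, y = 4.434 × 10^-3 mol
mass of NaCl = 7.706 × 10^-3 × 58.44 = 0.4503 g
% NaCl = 0.4503 / 0.8272 × 100 = 54.44 %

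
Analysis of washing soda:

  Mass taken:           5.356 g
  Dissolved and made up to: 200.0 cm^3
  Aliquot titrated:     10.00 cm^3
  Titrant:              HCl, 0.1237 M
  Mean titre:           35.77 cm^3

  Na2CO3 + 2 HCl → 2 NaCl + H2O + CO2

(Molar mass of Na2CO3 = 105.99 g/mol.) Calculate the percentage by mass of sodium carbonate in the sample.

87.56 %

n(HCl) per titration = 0.03577 × 0.1237 = 4.425 × 10^-3 mol
From the 1:2 ratio, n(Na2CO3) in each aliquot = 1/2 × 4.425 × 10^-3 = 2.212 × 10^-3 mol
n(Na2CO3) in the whole flask = 2.212 × 10^-3 × 200.0/10.00 = 0.04425 mol
mass of Na2CO3 = 0.04425 × 105.99 = 4.690 g
% Na2CO3 = 4.690 / 5.356 × 100 = 87.56 %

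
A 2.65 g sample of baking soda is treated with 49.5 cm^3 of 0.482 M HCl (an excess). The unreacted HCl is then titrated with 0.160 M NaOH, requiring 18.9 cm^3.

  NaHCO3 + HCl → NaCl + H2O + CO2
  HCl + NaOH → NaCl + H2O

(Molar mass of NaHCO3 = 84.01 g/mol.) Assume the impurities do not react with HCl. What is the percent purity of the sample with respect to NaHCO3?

n(HCl) added = 0.0495 × 0.482 = 0.0239 mol
n(NaOH) used in back-titration = 0.0189 × 0.160 = 3.02 × 10^-3 mol
n(HCl) left over = 3.02 × 10^-3 mol (1:1 ratio)
n(HCl) consumed by analyte = 0.0239 − 3.02 × 10^-3 = 0.0208 mol
n(NaHCO3) = 0.0208 mol (1:1 ratio)
mass of NaHCO3 = 0.0208 × 84.01 = 1.75 g
% NaHCO3 = 1.75 / 2.65 × 100 = 66.1 %

66.1 %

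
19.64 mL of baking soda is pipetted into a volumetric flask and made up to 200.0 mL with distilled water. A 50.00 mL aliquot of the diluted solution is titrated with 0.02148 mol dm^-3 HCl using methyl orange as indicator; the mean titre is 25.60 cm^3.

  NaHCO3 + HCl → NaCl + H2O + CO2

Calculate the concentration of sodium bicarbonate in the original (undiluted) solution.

n(HCl) = 0.02560 × 0.02148 = 5.499 × 10^-4 mol
n(NaHCO3) in the aliquot = 5.499 × 10^-4 mol (1:1 ratio)
[NaHCO3]_dilute = 5.499 × 10^-4 / 0.05000 = 0.01100 mol/L
Dilution factor = 200.0 / 19.64 = 10.18
[NaHCO3]_stock = 0.01100 × 10.18 = 0.1120 mol/L

0.1120 mol/L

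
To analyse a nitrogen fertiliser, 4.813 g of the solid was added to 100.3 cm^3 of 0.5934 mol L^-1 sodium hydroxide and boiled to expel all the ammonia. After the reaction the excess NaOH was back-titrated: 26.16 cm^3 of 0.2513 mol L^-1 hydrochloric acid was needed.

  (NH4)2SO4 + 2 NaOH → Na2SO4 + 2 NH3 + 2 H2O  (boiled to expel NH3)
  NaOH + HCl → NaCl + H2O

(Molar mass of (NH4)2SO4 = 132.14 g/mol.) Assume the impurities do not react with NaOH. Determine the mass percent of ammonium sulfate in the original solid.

72.68 %

n(NaOH) added = 0.1003 × 0.5934 = 0.05952 mol
n(HCl) used in back-titration = 0.02616 × 0.2513 = 6.574 × 10^-3 mol
n(NaOH) left over = 6.574 × 10^-3 mol (1:1 ratio)
n(NaOH) consumed by analyte = 0.05952 − 6.574 × 10^-3 = 0.05294 mol
From the 1:2 ratio, n((NH4)2SO4) = 1/2 × 0.05294 = 0.02647 mol
mass of (NH4)2SO4 = 0.02647 × 132.14 = 3.498 g
% (NH4)2SO4 = 3.498 / 4.813 × 100 = 72.68 %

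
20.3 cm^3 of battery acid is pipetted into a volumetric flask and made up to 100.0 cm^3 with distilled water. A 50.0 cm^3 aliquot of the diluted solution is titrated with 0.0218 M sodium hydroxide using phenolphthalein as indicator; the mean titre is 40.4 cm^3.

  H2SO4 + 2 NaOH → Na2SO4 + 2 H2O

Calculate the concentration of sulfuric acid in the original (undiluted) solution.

n(NaOH) = 0.0404 × 0.0218 = 8.81 × 10^-4 mol
From the 1:2 ratio, n(H2SO4) in the aliquot = 1/2 × 8.81 × 10^-4 = 4.40 × 10^-4 mol
[H2SO4]_dilute = 4.40 × 10^-4 / 0.0500 = 0.00881 mol/L
Dilution factor = 100.0 / 20.3 = 4.926
[H2SO4]_stock = 0.00881 × 4.926 = 0.0434 mol/L

0.0434 M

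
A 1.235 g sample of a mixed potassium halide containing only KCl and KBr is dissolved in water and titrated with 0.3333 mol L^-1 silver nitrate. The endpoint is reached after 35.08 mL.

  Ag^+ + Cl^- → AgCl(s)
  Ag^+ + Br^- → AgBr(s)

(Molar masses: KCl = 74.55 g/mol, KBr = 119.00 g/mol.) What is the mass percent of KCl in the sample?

21.24 %

n(AgNO3) = 0.03508 × 0.3333 = 0.01169 mol
Let x = n(KCl), y = n(KBr).
Titrant: 1x + 1y = 0.01169;  mass: 74.55x + 119.00y = 1.235
Solving, x = 3.518 × 10^-3 mol, y = 8.174 × 10^-3 mol
mass of KCl = 3.518 × 10^-3 × 74.55 = 0.2623 g
% KCl = 0.2623 / 1.235 × 100 = 21.24 %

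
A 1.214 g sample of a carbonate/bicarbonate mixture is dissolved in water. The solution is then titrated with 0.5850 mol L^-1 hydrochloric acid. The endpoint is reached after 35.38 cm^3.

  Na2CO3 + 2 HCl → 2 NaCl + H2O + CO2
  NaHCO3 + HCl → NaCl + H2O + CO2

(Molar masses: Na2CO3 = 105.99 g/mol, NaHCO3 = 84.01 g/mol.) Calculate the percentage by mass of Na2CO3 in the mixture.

n(HCl) = 0.03538 × 0.5850 = 0.02070 mol
Let x = n(Na2CO3), y = n(NaHCO3).
Titrant: 2x + 1y = 0.02070;  mass: 105.99x + 84.01y = 1.214
Solving, x = 8.460 × 10^-3 mol, y = 3.777 × 10^-3 mol
mass of Na2CO3 = 8.460 × 10^-3 × 105.99 = 0.8967 g
% Na2CO3 = 0.8967 / 1.214 × 100 = 73.86 %

73.86 %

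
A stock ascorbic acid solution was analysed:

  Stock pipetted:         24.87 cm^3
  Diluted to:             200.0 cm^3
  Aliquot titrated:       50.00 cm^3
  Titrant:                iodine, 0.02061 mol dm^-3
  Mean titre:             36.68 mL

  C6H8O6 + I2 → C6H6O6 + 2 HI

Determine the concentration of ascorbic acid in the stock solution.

n(I2) = 0.03668 × 0.02061 = 7.560 × 10^-4 mol
n(C6H8O6) in the aliquot = 7.560 × 10^-4 mol (1:1 ratio)
[C6H8O6]_dilute = 7.560 × 10^-4 / 0.05000 = 0.01512 mol/L
Dilution factor = 200.0 / 24.87 = 8.042
[C6H8O6]_stock = 0.01512 × 8.042 = 0.1216 mol/L

0.1216 mol/L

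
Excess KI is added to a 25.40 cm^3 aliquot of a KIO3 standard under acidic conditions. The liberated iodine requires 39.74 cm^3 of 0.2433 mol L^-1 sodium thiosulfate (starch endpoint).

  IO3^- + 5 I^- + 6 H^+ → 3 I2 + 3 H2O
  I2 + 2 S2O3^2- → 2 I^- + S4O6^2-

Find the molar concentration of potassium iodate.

0.06344 mol/L

n(S2O3^2-) = 0.03974 × 0.2433 = 9.669 × 10^-3 mol
n(I2) = n(S2O3^2-)/2 = 4.834 × 10^-3 mol
From the 1:3 ratio, n(IO3^-) in the aliquot = 1/3 × 4.834 × 10^-3 = 1.611 × 10^-3 mol
[IO3^-] = 1.611 × 10^-3 / 0.02540 = 0.06344 mol/L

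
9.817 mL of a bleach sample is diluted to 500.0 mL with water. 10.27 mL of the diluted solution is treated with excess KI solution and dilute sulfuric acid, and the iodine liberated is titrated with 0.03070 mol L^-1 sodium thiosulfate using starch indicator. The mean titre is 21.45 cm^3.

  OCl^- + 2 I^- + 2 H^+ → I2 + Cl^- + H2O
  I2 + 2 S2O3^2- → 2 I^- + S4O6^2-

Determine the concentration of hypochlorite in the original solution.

1.633 mol/L

n(S2O3^2-) = 0.02145 × 0.03070 = 6.585 × 10^-4 mol
n(I2) = n(S2O3^2-)/2 = 3.293 × 10^-4 mol
n(OCl^-) in the aliquot = 3.293 × 10^-4 mol (1:1 ratio)
[OCl^-]_dilute = 3.293 × 10^-4 / 0.01027 = 0.03206 mol/L
[OCl^-]_original = 0.03206 × 500.0/9.817 = 1.633 mol/L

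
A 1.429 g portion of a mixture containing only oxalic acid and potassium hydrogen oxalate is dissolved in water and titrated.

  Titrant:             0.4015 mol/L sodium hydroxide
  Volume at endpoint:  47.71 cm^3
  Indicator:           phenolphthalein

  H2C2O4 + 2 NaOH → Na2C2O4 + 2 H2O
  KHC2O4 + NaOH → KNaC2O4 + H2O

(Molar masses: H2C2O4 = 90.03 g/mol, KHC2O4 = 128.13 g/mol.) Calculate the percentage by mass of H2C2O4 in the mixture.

38.86 %

n(NaOH) = 0.04771 × 0.4015 = 0.01916 mol
Let x = n(H2C2O4), y = n(KHC2O4).
Titrant: 2x + 1y = 0.01916;  mass: 90.03x + 128.13y = 1.429
Solving, x = 6.169 × 10^-3 mol, y = 6.818 × 10^-3 mol
mass of H2C2O4 = 6.169 × 10^-3 × 90.03 = 0.5554 g
% H2C2O4 = 0.5554 / 1.429 × 100 = 38.86 %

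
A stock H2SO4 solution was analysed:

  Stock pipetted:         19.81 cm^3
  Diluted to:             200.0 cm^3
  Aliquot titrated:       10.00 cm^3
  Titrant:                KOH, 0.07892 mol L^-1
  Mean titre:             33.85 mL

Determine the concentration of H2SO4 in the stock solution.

H2SO4 + 2 KOH → K2SO4 + 2 H2O
n(KOH) = 0.03385 × 0.07892 = 2.671 × 10^-3 mol
From the 1:2 ratio, n(H2SO4) in the aliquot = 1/2 × 2.671 × 10^-3 = 1.336 × 10^-3 mol
[H2SO4]_dilute = 1.336 × 10^-3 / 0.01000 = 0.1336 mol/L
Dilution factor = 200.0 / 19.81 = 10.10
[H2SO4]_stock = 0.1336 × 10.10 = 1.349 mol/L

1.349 mol/L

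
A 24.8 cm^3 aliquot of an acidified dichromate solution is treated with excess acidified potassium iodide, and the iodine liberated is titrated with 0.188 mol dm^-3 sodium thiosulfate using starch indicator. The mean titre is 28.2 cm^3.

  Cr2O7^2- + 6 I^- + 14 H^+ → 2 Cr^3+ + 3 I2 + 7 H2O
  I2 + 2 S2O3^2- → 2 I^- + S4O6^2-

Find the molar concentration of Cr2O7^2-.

0.0356 mol/L

n(S2O3^2-) = 0.0282 × 0.188 = 5.30 × 10^-3 mol
n(I2) = n(S2O3^2-)/2 = 2.65 × 10^-3 mol
From the 1:3 ratio, n(Cr2O7^2-) in the aliquot = 1/3 × 2.65 × 10^-3 = 8.84 × 10^-4 mol
[Cr2O7^2-] = 8.84 × 10^-4 / 0.0248 = 0.0356 mol/L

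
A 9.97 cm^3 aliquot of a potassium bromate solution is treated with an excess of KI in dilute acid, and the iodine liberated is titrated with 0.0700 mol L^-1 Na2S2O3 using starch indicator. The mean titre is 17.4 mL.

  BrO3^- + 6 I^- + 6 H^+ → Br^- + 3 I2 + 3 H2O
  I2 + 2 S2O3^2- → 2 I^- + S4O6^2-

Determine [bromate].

n(S2O3^2-) = 0.0174 × 0.0700 = 1.22 × 10^-3 mol
n(I2) = n(S2O3^2-)/2 = 6.09 × 10^-4 mol
From the 1:3 ratio, n(BrO3^-) in the aliquot = 1/3 × 6.09 × 10^-4 = 2.03 × 10^-4 mol
[BrO3^-] = 2.03 × 10^-4 / 0.00997 = 0.0204 mol/L

0.0204 mol/L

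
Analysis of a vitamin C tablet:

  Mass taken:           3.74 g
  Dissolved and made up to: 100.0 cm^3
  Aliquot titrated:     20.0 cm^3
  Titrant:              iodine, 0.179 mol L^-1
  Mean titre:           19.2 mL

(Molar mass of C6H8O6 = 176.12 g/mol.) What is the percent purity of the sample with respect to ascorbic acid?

C6H8O6 + I2 → C6H6O6 + 2 HI
n(I2) per titration = 0.0192 × 0.179 = 3.44 × 10^-3 mol
n(C6H8O6) in each aliquot = 3.44 × 10^-3 mol (1:1 ratio)
n(C6H8O6) in the whole flask = 3.44 × 10^-3 × 100.0/20.0 = 0.0172 mol
mass of C6H8O6 = 0.0172 × 176.12 = 3.03 g
% C6H8O6 = 3.03 / 3.74 × 100 = 80.9 %

80.9 %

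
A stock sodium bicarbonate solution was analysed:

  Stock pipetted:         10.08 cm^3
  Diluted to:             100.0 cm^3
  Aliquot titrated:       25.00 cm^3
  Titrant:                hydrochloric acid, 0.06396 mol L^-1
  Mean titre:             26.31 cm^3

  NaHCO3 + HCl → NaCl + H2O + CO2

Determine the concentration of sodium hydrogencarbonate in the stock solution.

n(HCl) = 0.02631 × 0.06396 = 1.683 × 10^-3 mol
n(NaHCO3) in the aliquot = 1.683 × 10^-3 mol (1:1 ratio)
[NaHCO3]_dilute = 1.683 × 10^-3 / 0.02500 = 0.06731 mol/L
Dilution factor = 100.0 / 10.08 = 9.921
[NaHCO3]_stock = 0.06731 × 9.921 = 0.6678 mol/L

0.6678 mol/L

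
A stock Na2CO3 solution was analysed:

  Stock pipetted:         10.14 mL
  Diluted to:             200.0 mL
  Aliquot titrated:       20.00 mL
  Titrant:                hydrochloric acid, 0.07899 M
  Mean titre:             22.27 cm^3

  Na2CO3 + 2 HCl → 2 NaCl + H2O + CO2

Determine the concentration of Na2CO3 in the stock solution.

0.8674 M

n(HCl) = 0.02227 × 0.07899 = 1.759 × 10^-3 mol
From the 1:2 ratio, n(Na2CO3) in the aliquot = 1/2 × 1.759 × 10^-3 = 8.796 × 10^-4 mol
[Na2CO3]_dilute = 8.796 × 10^-4 / 0.02000 = 0.04398 mol/L
Dilution factor = 200.0 / 10.14 = 19.72
[Na2CO3]_stock = 0.04398 × 19.72 = 0.8674 mol/L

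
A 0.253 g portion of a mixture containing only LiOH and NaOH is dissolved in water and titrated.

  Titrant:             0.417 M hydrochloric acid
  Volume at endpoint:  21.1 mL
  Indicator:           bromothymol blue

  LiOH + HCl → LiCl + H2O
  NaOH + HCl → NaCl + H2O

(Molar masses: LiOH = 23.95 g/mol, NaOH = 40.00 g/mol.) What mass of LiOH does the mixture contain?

0.148 g

n(HCl) = 0.0211 × 0.417 = 8.80 × 10^-3 mol
Let x = n(LiOH), y = n(NaOH).
Titrant: 1x + 1y = 8.80 × 10^-3;  mass: 23.95x + 40.00y = 0.253
Solving, x = 6.16 × 10^-3 mol, y = 2.63 × 10^-3 mol
mass of LiOH = 6.16 × 10^-3 × 23.95 = 0.148 g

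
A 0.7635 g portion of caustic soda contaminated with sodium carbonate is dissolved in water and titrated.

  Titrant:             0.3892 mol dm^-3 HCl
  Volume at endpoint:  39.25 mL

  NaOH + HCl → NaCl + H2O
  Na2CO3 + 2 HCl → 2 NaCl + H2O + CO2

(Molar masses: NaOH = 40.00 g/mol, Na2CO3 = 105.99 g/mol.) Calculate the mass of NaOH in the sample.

n(HCl) = 0.03925 × 0.3892 = 0.01528 mol
Let x = n(NaOH), y = n(Na2CO3).
Titrant: 1x + 2y = 0.01528;  mass: 40.00x + 105.99y = 0.7635
Solving, x = 3.544 × 10^-3 mol, y = 5.866 × 10^-3 mol
mass of NaOH = 3.544 × 10^-3 × 40.00 = 0.1418 g

0.1418 g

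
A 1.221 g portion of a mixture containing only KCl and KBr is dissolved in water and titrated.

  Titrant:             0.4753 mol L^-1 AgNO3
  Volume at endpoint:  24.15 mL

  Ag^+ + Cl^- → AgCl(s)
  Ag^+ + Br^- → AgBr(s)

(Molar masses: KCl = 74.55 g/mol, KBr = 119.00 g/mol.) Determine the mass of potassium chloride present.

0.2431 g

n(AgNO3) = 0.02415 × 0.4753 = 0.01148 mol
Let x = n(KCl), y = n(KBr).
Titrant: 1x + 1y = 0.01148;  mass: 74.55x + 119.00y = 1.221
Solving, x = 3.261 × 10^-3 mol, y = 8.218 × 10^-3 mol
mass of KCl = 3.261 × 10^-3 × 74.55 = 0.2431 g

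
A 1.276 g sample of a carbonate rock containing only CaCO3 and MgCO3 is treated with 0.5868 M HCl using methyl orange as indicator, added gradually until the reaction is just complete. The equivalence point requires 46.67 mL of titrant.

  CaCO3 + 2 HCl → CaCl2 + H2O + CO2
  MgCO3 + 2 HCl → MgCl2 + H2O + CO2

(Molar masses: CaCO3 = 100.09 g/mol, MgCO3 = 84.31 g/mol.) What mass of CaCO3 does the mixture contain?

0.7709 g

n(HCl) = 0.04667 × 0.5868 = 0.02739 mol
Let x = n(CaCO3), y = n(MgCO3).
Titrant: 2x + 2y = 0.02739;  mass: 100.09x + 84.31y = 1.276
Solving, x = 7.702 × 10^-3 mol, y = 5.991 × 10^-3 mol
mass of CaCO3 = 7.702 × 10^-3 × 100.09 = 0.7709 g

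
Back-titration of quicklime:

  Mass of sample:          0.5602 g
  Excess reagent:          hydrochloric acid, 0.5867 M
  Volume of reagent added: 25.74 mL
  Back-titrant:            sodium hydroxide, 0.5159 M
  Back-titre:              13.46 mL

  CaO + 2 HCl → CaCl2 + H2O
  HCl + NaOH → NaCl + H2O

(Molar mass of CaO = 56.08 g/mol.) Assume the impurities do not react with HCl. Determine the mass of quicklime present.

n(HCl) added = 0.02574 × 0.5867 = 0.01510 mol
n(NaOH) used in back-titration = 0.01346 × 0.5159 = 6.944 × 10^-3 mol
n(HCl) left over = 6.944 × 10^-3 mol (1:1 ratio)
n(HCl) consumed by analyte = 0.01510 − 6.944 × 10^-3 = 8.158 × 10^-3 mol
From the 1:2 ratio, n(CaO) = 1/2 × 8.158 × 10^-3 = 4.079 × 10^-3 mol
mass of CaO = 4.079 × 10^-3 × 56.08 = 0.2287 g

0.2287 g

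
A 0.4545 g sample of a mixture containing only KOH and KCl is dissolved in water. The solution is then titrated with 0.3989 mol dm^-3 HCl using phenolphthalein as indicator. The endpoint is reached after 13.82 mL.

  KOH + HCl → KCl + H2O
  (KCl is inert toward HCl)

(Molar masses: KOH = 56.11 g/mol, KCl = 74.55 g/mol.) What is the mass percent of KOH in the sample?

68.06 %

n(HCl) = 0.01382 × 0.3989 = 5.513 × 10^-3 mol
Let x = n(KOH), y = n(KCl).
Titrant: 1x = 5.513 × 10^-3;  mass: 56.11x + 74.55y = 0.4545
Solving, x = 5.513 × 10^-3 mol, y = 1.947 × 10^-3 mol
mass of KOH = 5.513 × 10^-3 × 56.11 = 0.3093 g
% KOH = 0.3093 / 0.4545 × 100 = 68.06 %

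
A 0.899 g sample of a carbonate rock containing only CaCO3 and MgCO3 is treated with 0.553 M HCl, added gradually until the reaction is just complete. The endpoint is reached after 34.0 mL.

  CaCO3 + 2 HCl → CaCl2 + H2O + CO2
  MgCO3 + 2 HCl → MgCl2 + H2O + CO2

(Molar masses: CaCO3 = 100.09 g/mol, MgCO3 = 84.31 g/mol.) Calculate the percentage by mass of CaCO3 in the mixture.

75.1 %

n(HCl) = 0.0340 × 0.553 = 0.0188 mol
Let x = n(CaCO3), y = n(MgCO3).
Titrant: 2x + 2y = 0.0188;  mass: 100.09x + 84.31y = 0.899
Solving, x = 6.74 × 10^-3 mol, y = 2.66 × 10^-3 mol
mass of CaCO3 = 6.74 × 10^-3 × 100.09 = 0.675 g
% CaCO3 = 0.675 / 0.899 × 100 = 75.1 %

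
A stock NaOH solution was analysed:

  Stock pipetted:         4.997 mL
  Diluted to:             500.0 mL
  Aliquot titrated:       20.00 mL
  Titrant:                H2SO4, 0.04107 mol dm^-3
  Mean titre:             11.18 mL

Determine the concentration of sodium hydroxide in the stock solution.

4.594 mol/L

2 NaOH + H2SO4 → Na2SO4 + 2 H2O
n(H2SO4) = 0.01118 × 0.04107 = 4.592 × 10^-4 mol
From the 2:1 ratio, n(NaOH) in the aliquot = 2/1 × 4.592 × 10^-4 = 9.183 × 10^-4 mol
[NaOH]_dilute = 9.183 × 10^-4 / 0.02000 = 0.04592 mol/L
Dilution factor = 500.0 / 4.997 = 100.1
[NaOH]_stock = 0.04592 × 100.1 = 4.594 mol/L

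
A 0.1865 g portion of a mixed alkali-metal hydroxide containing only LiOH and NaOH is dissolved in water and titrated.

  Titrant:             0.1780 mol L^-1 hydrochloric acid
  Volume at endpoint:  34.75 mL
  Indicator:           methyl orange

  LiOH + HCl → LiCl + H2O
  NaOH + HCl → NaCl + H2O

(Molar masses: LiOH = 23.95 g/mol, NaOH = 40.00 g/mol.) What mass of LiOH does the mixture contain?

n(HCl) = 0.03475 × 0.1780 = 6.185 × 10^-3 mol
Let x = n(LiOH), y = n(NaOH).
Titrant: 1x + 1y = 6.185 × 10^-3;  mass: 23.95x + 40.00y = 0.1865
Solving, x = 3.796 × 10^-3 mol, y = 2.390 × 10^-3 mol
mass of LiOH = 3.796 × 10^-3 × 23.95 = 0.09091 g

0.09091 g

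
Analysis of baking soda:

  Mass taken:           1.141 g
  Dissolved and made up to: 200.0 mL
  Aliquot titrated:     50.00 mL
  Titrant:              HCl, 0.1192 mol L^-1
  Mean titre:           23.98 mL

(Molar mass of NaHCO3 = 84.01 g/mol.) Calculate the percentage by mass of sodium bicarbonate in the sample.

NaHCO3 + HCl → NaCl + H2O + CO2
n(HCl) per titration = 0.02398 × 0.1192 = 2.858 × 10^-3 mol
n(NaHCO3) in each aliquot = 2.858 × 10^-3 mol (1:1 ratio)
n(NaHCO3) in the whole flask = 2.858 × 10^-3 × 200.0/50.00 = 0.01143 mol
mass of NaHCO3 = 0.01143 × 84.01 = 0.9605 g
% NaHCO3 = 0.9605 / 1.141 × 100 = 84.18 %

84.18 %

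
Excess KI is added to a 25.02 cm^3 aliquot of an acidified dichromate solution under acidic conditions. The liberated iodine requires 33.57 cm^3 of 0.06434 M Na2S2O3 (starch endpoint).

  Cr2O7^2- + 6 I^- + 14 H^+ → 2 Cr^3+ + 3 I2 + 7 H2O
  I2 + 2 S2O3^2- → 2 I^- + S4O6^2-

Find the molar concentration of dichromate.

n(S2O3^2-) = 0.03357 × 0.06434 = 2.160 × 10^-3 mol
n(I2) = n(S2O3^2-)/2 = 1.080 × 10^-3 mol
From the 1:3 ratio, n(Cr2O7^2-) in the aliquot = 1/3 × 1.080 × 10^-3 = 3.600 × 10^-4 mol
[Cr2O7^2-] = 3.600 × 10^-4 / 0.02502 = 0.01439 mol/L

0.01439 M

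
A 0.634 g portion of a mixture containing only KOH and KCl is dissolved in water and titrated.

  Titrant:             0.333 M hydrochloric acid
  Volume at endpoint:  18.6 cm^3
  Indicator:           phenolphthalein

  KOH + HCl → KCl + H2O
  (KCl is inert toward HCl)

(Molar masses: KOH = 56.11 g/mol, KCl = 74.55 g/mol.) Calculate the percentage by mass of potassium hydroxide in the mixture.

n(HCl) = 0.0186 × 0.333 = 6.19 × 10^-3 mol
Let x = n(KOH), y = n(KCl).
Titrant: 1x = 6.19 × 10^-3;  mass: 56.11x + 74.55y = 0.634
Solving, x = 6.19 × 10^-3 mol, y = 3.84 × 10^-3 mol
mass of KOH = 6.19 × 10^-3 × 56.11 = 0.348 g
% KOH = 0.348 / 0.634 × 100 = 54.8 %

54.8 %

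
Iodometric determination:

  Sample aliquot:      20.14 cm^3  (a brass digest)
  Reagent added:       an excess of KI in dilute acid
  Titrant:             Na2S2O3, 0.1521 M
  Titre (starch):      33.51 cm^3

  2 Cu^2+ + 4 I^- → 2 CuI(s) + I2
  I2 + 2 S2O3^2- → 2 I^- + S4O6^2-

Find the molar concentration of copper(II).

0.2531 M

n(S2O3^2-) = 0.03351 × 0.1521 = 5.097 × 10^-3 mol
n(I2) = n(S2O3^2-)/2 = 2.548 × 10^-3 mol
From the 2:1 ratio, n(Cu2+) in the aliquot = 2/1 × 2.548 × 10^-3 = 5.097 × 10^-3 mol
[Cu2+] = 5.097 × 10^-3 / 0.02014 = 0.2531 mol/L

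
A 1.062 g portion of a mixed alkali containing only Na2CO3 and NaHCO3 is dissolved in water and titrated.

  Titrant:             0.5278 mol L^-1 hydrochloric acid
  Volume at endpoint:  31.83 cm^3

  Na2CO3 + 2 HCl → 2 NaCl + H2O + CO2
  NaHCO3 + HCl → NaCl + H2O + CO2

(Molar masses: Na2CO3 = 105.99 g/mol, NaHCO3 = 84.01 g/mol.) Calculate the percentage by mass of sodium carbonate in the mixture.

56.21 %

n(HCl) = 0.03183 × 0.5278 = 0.01680 mol
Let x = n(Na2CO3), y = n(NaHCO3).
Titrant: 2x + 1y = 0.01680;  mass: 105.99x + 84.01y = 1.062
Solving, x = 5.632 × 10^-3 mol, y = 5.536 × 10^-3 mol
mass of Na2CO3 = 5.632 × 10^-3 × 105.99 = 0.5969 g
% Na2CO3 = 0.5969 / 1.062 × 100 = 56.21 %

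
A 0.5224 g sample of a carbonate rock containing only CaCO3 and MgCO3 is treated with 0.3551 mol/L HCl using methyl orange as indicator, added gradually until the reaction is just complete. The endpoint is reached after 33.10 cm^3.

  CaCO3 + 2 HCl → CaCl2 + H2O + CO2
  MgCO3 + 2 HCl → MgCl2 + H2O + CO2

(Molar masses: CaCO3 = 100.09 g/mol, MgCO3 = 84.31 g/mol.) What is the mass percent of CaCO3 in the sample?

n(HCl) = 0.03310 × 0.3551 = 0.01175 mol
Let x = n(CaCO3), y = n(MgCO3).
Titrant: 2x + 2y = 0.01175;  mass: 100.09x + 84.31y = 0.5224
Solving, x = 1.706 × 10^-3 mol, y = 4.171 × 10^-3 mol
mass of CaCO3 = 1.706 × 10^-3 × 100.09 = 0.1707 g
% CaCO3 = 0.1707 / 0.5224 × 100 = 32.68 %

32.68 %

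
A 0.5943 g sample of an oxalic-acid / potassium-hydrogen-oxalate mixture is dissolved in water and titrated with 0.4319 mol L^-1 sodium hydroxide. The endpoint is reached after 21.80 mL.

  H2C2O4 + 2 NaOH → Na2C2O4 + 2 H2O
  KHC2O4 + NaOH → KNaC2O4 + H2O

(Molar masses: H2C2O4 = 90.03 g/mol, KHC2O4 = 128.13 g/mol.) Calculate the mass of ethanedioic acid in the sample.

0.3315 g

n(NaOH) = 0.02180 × 0.4319 = 9.415 × 10^-3 mol
Let x = n(H2C2O4), y = n(KHC2O4).
Titrant: 2x + 1y = 9.415 × 10^-3;  mass: 90.03x + 128.13y = 0.5943
Solving, x = 3.682 × 10^-3 mol, y = 2.051 × 10^-3 mol
mass of H2C2O4 = 3.682 × 10^-3 × 90.03 = 0.3315 g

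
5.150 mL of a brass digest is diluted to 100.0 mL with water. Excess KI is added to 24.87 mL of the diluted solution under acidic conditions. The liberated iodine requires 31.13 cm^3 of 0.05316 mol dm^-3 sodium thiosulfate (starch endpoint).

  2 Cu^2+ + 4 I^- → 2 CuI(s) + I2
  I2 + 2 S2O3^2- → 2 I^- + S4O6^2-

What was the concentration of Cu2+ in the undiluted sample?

1.292 mol/L

n(S2O3^2-) = 0.03113 × 0.05316 = 1.655 × 10^-3 mol
n(I2) = n(S2O3^2-)/2 = 8.274 × 10^-4 mol
From the 2:1 ratio, n(Cu2+) in the aliquot = 2/1 × 8.274 × 10^-4 = 1.655 × 10^-3 mol
[Cu2+]_dilute = 1.655 × 10^-3 / 0.02487 = 0.06654 mol/L
[Cu2+]_original = 0.06654 × 100.0/5.150 = 1.292 mol/L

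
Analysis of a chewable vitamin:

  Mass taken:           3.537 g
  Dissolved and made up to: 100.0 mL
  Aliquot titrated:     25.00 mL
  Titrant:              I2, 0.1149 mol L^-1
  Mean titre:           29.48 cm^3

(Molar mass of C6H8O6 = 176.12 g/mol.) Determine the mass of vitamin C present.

2.386 g

C6H8O6 + I2 → C6H6O6 + 2 HI
n(I2) per titration = 0.02948 × 0.1149 = 3.387 × 10^-3 mol
n(C6H8O6) in each aliquot = 3.387 × 10^-3 mol (1:1 ratio)
n(C6H8O6) in the whole flask = 3.387 × 10^-3 × 100.0/25.00 = 0.01355 mol
mass of C6H8O6 = 0.01355 × 176.12 = 2.386 g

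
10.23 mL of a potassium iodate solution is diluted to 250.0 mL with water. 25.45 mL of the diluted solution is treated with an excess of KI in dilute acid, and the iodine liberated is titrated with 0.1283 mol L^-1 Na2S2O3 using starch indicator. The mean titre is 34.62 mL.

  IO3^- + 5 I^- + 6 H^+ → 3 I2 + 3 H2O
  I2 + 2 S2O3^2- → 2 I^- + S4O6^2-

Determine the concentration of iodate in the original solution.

n(S2O3^2-) = 0.03462 × 0.1283 = 4.442 × 10^-3 mol
n(I2) = n(S2O3^2-)/2 = 2.221 × 10^-3 mol
From the 1:3 ratio, n(IO3^-) in the aliquot = 1/3 × 2.221 × 10^-3 = 7.403 × 10^-4 mol
[IO3^-]_dilute = 7.403 × 10^-4 / 0.02545 = 0.02909 mol/L
[IO3^-]_original = 0.02909 × 250.0/10.23 = 0.7109 mol/L

0.7109 mol/L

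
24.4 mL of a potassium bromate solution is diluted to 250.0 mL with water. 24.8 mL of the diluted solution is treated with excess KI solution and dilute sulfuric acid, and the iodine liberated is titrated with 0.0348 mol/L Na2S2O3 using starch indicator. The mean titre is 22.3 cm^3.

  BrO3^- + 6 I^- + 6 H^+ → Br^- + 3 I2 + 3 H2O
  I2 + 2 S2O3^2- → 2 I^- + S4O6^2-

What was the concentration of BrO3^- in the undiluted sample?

n(S2O3^2-) = 0.0223 × 0.0348 = 7.76 × 10^-4 mol
n(I2) = n(S2O3^2-)/2 = 3.88 × 10^-4 mol
From the 1:3 ratio, n(BrO3^-) in the aliquot = 1/3 × 3.88 × 10^-4 = 1.29 × 10^-4 mol
[BrO3^-]_dilute = 1.29 × 10^-4 / 0.0248 = 0.00522 mol/L
[BrO3^-]_original = 0.00522 × 250.0/24.4 = 0.0534 mol/L

0.0534 mol/L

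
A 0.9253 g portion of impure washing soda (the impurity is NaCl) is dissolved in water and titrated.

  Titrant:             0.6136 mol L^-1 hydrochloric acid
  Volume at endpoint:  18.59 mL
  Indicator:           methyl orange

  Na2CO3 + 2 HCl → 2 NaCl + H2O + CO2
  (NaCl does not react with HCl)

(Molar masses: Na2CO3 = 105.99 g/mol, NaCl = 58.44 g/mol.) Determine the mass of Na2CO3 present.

n(HCl) = 0.01859 × 0.6136 = 0.01141 mol
Let x = n(Na2CO3), y = n(NaCl).
Titrant: 2x = 0.01141;  mass: 105.99x + 58.44y = 0.9253
Solving, x = 5.703 × 10^-3 mol, y = 5.489 × 10^-3 mol
mass of Na2CO3 = 5.703 × 10^-3 × 105.99 = 0.6045 g

0.6045 g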